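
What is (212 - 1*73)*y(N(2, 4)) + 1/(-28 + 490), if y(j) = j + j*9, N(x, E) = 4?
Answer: 2568721/462 ≈ 5560.0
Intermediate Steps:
y(j) = 10*j (y(j) = j + 9*j = 10*j)
(212 - 1*73)*y(N(2, 4)) + 1/(-28 + 490) = (212 - 1*73)*(10*4) + 1/(-28 + 490) = (212 - 73)*40 + 1/462 = 139*40 + 1/462 = 5560 + 1/462 = 2568721/462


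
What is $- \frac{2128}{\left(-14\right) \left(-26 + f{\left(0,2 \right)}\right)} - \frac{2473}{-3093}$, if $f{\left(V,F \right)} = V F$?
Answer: $- \frac{202919}{40209} \approx -5.0466$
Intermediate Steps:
$f{\left(V,F \right)} = F V$
$- \frac{2128}{\left(-14\right) \left(-26 + f{\left(0,2 \right)}\right)} - \frac{2473}{-3093} = - \frac{2128}{\left(-14\right) \left(-26 + 2 \cdot 0\right)} - \frac{2473}{-3093} = - \frac{2128}{\left(-14\right) \left(-26 + 0\right)} - - \frac{2473}{3093} = - \frac{2128}{\left(-14\right) \left(-26\right)} + \frac{2473}{3093} = - \frac{2128}{364} + \frac{2473}{3093} = \left(-2128\right) \frac{1}{364} + \frac{2473}{3093} = - \frac{76}{13} + \frac{2473}{3093} = - \frac{202919}{40209}$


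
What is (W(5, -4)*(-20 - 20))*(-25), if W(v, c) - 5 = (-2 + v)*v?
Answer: 20000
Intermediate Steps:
W(v, c) = 5 + v*(-2 + v) (W(v, c) = 5 + (-2 + v)*v = 5 + v*(-2 + v))
(W(5, -4)*(-20 - 20))*(-25) = ((5 + 5² - 2*5)*(-20 - 20))*(-25) = ((5 + 25 - 10)*(-40))*(-25) = (20*(-40))*(-25) = -800*(-25) = 20000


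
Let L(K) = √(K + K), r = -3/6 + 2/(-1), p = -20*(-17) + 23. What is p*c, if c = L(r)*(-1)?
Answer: -363*I*√5 ≈ -811.69*I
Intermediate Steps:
p = 363 (p = 340 + 23 = 363)
r = -5/2 (r = -3*⅙ + 2*(-1) = -½ - 2 = -5/2 ≈ -2.5000)
L(K) = √2*√K (L(K) = √(2*K) = √2*√K)
c = -I*√5 (c = (√2*√(-5/2))*(-1) = (√2*(I*√10/2))*(-1) = (I*√5)*(-1) = -I*√5 ≈ -2.2361*I)
p*c = 363*(-I*√5) = -363*I*√5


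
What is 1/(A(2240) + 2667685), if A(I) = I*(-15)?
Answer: 1/2634085 ≈ 3.7964e-7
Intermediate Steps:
A(I) = -15*I
1/(A(2240) + 2667685) = 1/(-15*2240 + 2667685) = 1/(-33600 + 2667685) = 1/2634085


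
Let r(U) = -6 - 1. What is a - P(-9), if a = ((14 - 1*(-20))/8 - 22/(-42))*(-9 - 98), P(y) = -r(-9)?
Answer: -43495/84 ≈ -517.80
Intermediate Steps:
r(U) = -7
P(y) = 7 (P(y) = -1*(-7) = 7)
a = -42907/84 (a = ((14 + 20)*(⅛) - 22*(-1/42))*(-107) = (34*(⅛) + 11/21)*(-107) = (17/4 + 11/21)*(-107) = (401/84)*(-107) = -42907/84 ≈ -510.80)
a - P(-9) = -42907/84 - 1*7 = -42907/84 - 7 = -43495/84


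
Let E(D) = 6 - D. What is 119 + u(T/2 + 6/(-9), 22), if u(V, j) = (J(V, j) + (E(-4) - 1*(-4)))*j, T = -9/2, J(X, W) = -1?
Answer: 405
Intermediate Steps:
T = -9/2 (T = -9*½ = -9/2 ≈ -4.5000)
u(V, j) = 13*j (u(V, j) = (-1 + ((6 - 1*(-4)) - 1*(-4)))*j = (-1 + ((6 + 4) + 4))*j = (-1 + (10 + 4))*j = (-1 + 14)*j = 13*j)
119 + u(T/2 + 6/(-9), 22) = 119 + 13*22 = 119 + 286 = 405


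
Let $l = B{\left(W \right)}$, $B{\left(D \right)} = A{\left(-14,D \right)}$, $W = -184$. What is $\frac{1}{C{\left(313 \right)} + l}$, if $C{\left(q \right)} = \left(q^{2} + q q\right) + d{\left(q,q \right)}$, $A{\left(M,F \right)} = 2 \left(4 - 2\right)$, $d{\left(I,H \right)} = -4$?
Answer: $\frac{1}{195938} \approx 5.1037 \cdot 10^{-6}$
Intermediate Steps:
$A{\left(M,F \right)} = 4$ ($A{\left(M,F \right)} = 2 \cdot 2 = 4$)
$B{\left(D \right)} = 4$
$C{\left(q \right)} = -4 + 2 q^{2}$ ($C{\left(q \right)} = \left(q^{2} + q q\right) - 4 = \left(q^{2} + q^{2}\right) - 4 = 2 q^{2} - 4 = -4 + 2 q^{2}$)
$l = 4$
$\frac{1}{C{\left(313 \right)} + l} = \frac{1}{\left(-4 + 2 \cdot 313^{2}\right) + 4} = \frac{1}{\left(-4 + 2 \cdot 97969\right) + 4} = \frac{1}{\left(-4 + 195938\right) + 4} = \frac{1}{195934 + 4} = \frac{1}{195938}$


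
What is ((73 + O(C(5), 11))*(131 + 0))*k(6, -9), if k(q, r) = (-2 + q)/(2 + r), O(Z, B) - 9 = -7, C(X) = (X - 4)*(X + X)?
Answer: -39300/7 ≈ -5614.3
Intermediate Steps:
C(X) = 2*X*(-4 + X) (C(X) = (-4 + X)*(2*X) = 2*X*(-4 + X))
O(Z, B) = 2 (O(Z, B) = 9 - 7 = 2)
k(q, r) = (-2 + q)/(2 + r)
((73 + O(C(5), 11))*(131 + 0))*k(6, -9) = ((73 + 2)*(131 + 0))*((-2 + 6)/(2 - 9)) = (75*131)*(4/(-7)) = 9825*(-⅐*4) = 9825*(-4/7) = -39300/7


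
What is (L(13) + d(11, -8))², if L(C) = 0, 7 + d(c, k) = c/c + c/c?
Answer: 25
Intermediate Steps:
d(c, k) = -5 (d(c, k) = -7 + (c/c + c/c) = -7 + (1 + 1) = -7 + 2 = -5)
(L(13) + d(11, -8))² = (0 - 5)² = (-5)² = 25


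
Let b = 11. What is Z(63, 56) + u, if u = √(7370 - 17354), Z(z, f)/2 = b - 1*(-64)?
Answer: 150 + 16*I*√39 ≈ 150.0 + 99.92*I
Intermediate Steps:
Z(z, f) = 150 (Z(z, f) = 2*(11 - 1*(-64)) = 2*(11 + 64) = 2*75 = 150)
u = 16*I*√39 (u = √(-9984) = 16*I*√39 ≈ 99.92*I)
Z(63, 56) + u = 150 + 16*I*√39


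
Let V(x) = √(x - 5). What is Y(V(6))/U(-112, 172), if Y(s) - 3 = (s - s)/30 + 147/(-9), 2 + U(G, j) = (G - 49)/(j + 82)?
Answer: 10160/2007 ≈ 5.0623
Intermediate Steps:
U(G, j) = -2 + (-49 + G)/(82 + j) (U(G, j) = -2 + (G - 49)/(j + 82) = -2 + (-49 + G)/(82 + j))
V(x) = √(-5 + x)
Y(s) = -40/3 (Y(s) = 3 + ((s - s)/30 + 147/(-9)) = 3 + (0*(1/30) + 147*(-⅑)) = 3 + (0 - 49/3) = 3 - 49/3 = -40/3)
Y(V(6))/U(-112, 172) = -40*(82 + 172)/(-213 - 112 - 2*172)/3 = -40*254/(-213 - 112 - 344)/3 = -40/(3*((1/254)*(-669))) = -40/(3*(-669/254)) = -40/3*(-254/669) = 10160/2007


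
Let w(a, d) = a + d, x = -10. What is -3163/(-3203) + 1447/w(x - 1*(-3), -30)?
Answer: -4517710/118511 ≈ -38.121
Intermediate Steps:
-3163/(-3203) + 1447/w(x - 1*(-3), -30) = -3163/(-3203) + 1447/((-10 - 1*(-3)) - 30) = -3163*(-1/3203) + 1447/((-10 + 3) - 30) = 3163/3203 + 1447/(-7 - 30) = 3163/3203 + 1447/(-37) = 3163/3203 + 1447*(-1/37) = 3163/3203 - 1447/37 = -4517710/118511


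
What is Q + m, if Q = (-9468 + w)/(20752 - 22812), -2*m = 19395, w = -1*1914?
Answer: -4991367/515 ≈ -9692.0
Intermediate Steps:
w = -1914
m = -19395/2 (m = -½*19395 = -19395/2 ≈ -9697.5)
Q = 5691/1030 (Q = (-9468 - 1914)/(20752 - 22812) = -11382/(-2060) = -11382*(-1/2060) = 5691/1030 ≈ 5.5252)
Q + m = 5691/1030 - 19395/2 = -4991367/515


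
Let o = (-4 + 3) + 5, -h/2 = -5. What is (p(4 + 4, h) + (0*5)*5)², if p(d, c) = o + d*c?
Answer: 7056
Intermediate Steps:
h = 10 (h = -2*(-5) = 10)
o = 4 (o = -1 + 5 = 4)
p(d, c) = 4 + c*d (p(d, c) = 4 + d*c = 4 + c*d)
(p(4 + 4, h) + (0*5)*5)² = ((4 + 10*(4 + 4)) + (0*5)*5)² = ((4 + 10*8) + 0*5)² = ((4 + 80) + 0)² = (84 + 0)² = 84² = 7056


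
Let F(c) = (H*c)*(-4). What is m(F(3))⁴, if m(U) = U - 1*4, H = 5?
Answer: 16777216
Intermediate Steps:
F(c) = -20*c (F(c) = (5*c)*(-4) = -20*c)
m(U) = -4 + U (m(U) = U - 4 = -4 + U)
m(F(3))⁴ = (-4 - 20*3)⁴ = (-4 - 60)⁴ = (-64)⁴ = 16777216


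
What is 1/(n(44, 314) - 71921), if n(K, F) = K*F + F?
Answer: -1/57791 ≈ -1.7304e-5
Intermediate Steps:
n(K, F) = F + F*K (n(K, F) = F*K + F = F + F*K)
1/(n(44, 314) - 71921) = 1/(314*(1 + 44) - 71921) = 1/(314*45 - 71921) = 1/(14130 - 71921) = 1/(-57791) = -1/57791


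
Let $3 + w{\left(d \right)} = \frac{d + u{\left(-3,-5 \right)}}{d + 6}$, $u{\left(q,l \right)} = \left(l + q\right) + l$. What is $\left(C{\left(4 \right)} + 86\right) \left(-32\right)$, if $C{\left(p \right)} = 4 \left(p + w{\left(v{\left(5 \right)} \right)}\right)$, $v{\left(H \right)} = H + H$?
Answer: $-2856$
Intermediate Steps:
$v{\left(H \right)} = 2 H$
$u{\left(q,l \right)} = q + 2 l$
$w{\left(d \right)} = -3 + \frac{-13 + d}{6 + d}$ ($w{\left(d \right)} = -3 + \frac{d + \left(-3 + 2 \left(-5\right)\right)}{d + 6} = -3 + \frac{d - 13}{6 + d} = -3 + \frac{-13 + d}{6 + d}$)
$C{\left(p \right)} = - \frac{51}{4} + 4 p$ ($C{\left(p \right)} = 4 \left(p + \frac{-31 - 2 \cdot 2 \cdot 5}{6 + 2 \cdot 5}\right) = 4 \left(p + \frac{-31 - 20}{6 + 10}\right) = 4 \left(p + \frac{-31 - 20}{16}\right) = 4 \left(p + \frac{1}{16} \left(-51\right)\right) = 4 \left(p - \frac{51}{16}\right) = 4 \left(- \frac{51}{16} + p\right) = - \frac{51}{4} + 4 p$)
$\left(C{\left(4 \right)} + 86\right) \left(-32\right) = \left(\left(- \frac{51}{4} + 4 \cdot 4\right) + 86\right) \left(-32\right) = \left(\left(- \frac{51}{4} + 16\right) + 86\right) \left(-32\right) = \left(\frac{13}{4} + 86\right) \left(-32\right) = \frac{357}{4} \left(-32\right) = -2856$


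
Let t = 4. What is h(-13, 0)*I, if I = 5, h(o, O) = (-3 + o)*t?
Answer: -320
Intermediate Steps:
h(o, O) = -12 + 4*o (h(o, O) = (-3 + o)*4 = -12 + 4*o)
h(-13, 0)*I = (-12 + 4*(-13))*5 = (-12 - 52)*5 = -64*5 = -320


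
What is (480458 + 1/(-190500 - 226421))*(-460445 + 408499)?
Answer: -10405460646873882/416921 ≈ -2.4958e+10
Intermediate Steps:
(480458 + 1/(-190500 - 226421))*(-460445 + 408499) = (480458 + 1/(-416921))*(-51946) = (480458 - 1/416921)*(-51946) = (200313029817/416921)*(-51946) = -10405460646873882/416921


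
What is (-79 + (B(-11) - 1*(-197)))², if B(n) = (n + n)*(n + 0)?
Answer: 129600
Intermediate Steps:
B(n) = 2*n² (B(n) = (2*n)*n = 2*n²)
(-79 + (B(-11) - 1*(-197)))² = (-79 + (2*(-11)² - 1*(-197)))² = (-79 + (2*121 + 197))² = (-79 + (242 + 197))² = (-79 + 439)² = 360² = 129600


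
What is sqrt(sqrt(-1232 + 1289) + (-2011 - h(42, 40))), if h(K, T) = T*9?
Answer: sqrt(-2371 + sqrt(57)) ≈ 48.615*I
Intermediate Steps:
h(K, T) = 9*T
sqrt(sqrt(-1232 + 1289) + (-2011 - h(42, 40))) = sqrt(sqrt(-1232 + 1289) + (-2011 - 9*40)) = sqrt(sqrt(57) + (-2011 - 1*360)) = sqrt(sqrt(57) + (-2011 - 360)) = sqrt(sqrt(57) - 2371) = sqrt(-2371 + sqrt(57))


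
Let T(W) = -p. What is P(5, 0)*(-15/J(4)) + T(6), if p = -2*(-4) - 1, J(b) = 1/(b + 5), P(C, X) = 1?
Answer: -142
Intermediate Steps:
J(b) = 1/(5 + b)
p = 7 (p = 8 - 1 = 7)
T(W) = -7 (T(W) = -1*7 = -7)
P(5, 0)*(-15/J(4)) + T(6) = 1*(-15/(1/(5 + 4))) - 7 = 1*(-15/(1/9)) - 7 = 1*(-15/⅑) - 7 = 1*(-15*9) - 7 = 1*(-135) - 7 = -135 - 7 = -142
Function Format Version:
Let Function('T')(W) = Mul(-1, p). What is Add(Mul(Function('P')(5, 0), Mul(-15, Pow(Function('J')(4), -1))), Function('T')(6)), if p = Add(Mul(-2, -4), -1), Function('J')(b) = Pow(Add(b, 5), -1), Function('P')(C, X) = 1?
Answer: -142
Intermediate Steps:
Function('J')(b) = Pow(Add(5, b), -1)
p = 7 (p = Add(8, -1) = 7)
Function('T')(W) = -7 (Function('T')(W) = Mul(-1, 7) = -7)
Add(Mul(Function('P')(5, 0), Mul(-15, Pow(Function('J')(4), -1))), Function('T')(6)) = Add(Mul(1, Mul(-15, Pow(Pow(Add(5, 4), -1), -1))), -7) = Add(Mul(1, Mul(-15, Pow(Pow(9, -1), -1))), -7) = Add(Mul(1, Mul(-15, Pow(Rational(1, 9), -1))), -7) = Add(Mul(1, Mul(-15, 9)), -7) = Add(Mul(1, -135), -7) = Add(-135, -7) = -142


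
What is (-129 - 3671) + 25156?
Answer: 21356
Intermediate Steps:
(-129 - 3671) + 25156 = -3800 + 25156 = 21356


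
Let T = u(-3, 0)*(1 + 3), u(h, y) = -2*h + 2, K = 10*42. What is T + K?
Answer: 452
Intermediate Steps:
K = 420
u(h, y) = 2 - 2*h
T = 32 (T = (2 - 2*(-3))*(1 + 3) = (2 + 6)*4 = 8*4 = 32)
T + K = 32 + 420 = 452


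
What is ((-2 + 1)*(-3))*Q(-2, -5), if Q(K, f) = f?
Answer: -15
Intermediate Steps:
((-2 + 1)*(-3))*Q(-2, -5) = ((-2 + 1)*(-3))*(-5) = -1*(-3)*(-5) = 3*(-5) = -15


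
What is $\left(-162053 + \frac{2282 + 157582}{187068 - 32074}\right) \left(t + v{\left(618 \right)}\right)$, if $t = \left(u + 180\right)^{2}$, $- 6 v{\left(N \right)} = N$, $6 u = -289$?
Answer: $- \frac{7811073675779957}{2789892} \approx -2.7998 \cdot 10^{9}$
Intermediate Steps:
$u = - \frac{289}{6}$ ($u = \frac{1}{6} \left(-289\right) = - \frac{289}{6} \approx -48.167$)
$v{\left(N \right)} = - \frac{N}{6}$
$t = \frac{625681}{36}$ ($t = \left(- \frac{289}{6} + 180\right)^{2} = \left(\frac{791}{6}\right)^{2} = \frac{625681}{36} \approx 17380.0$)
$\left(-162053 + \frac{2282 + 157582}{187068 - 32074}\right) \left(t + v{\left(618 \right)}\right) = \left(-162053 + \frac{2282 + 157582}{187068 - 32074}\right) \left(\frac{625681}{36} - 103\right) = \left(-162053 + \frac{159864}{154994}\right) \left(\frac{625681}{36} - 103\right) = \left(-162053 + 159864 \cdot \frac{1}{154994}\right) \frac{621973}{36} = \left(-162053 + \frac{79932}{77497}\right) \frac{621973}{36} = \left(- \frac{12558541409}{77497}\right) \frac{621973}{36} = - \frac{7811073675779957}{2789892}$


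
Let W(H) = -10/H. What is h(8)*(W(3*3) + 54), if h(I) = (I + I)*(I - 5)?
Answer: 7616/3 ≈ 2538.7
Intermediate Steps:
h(I) = 2*I*(-5 + I) (h(I) = (2*I)*(-5 + I) = 2*I*(-5 + I))
h(8)*(W(3*3) + 54) = (2*8*(-5 + 8))*(-10/(3*3) + 54) = (2*8*3)*(-10/9 + 54) = 48*(-10*1/9 + 54) = 48*(-10/9 + 54) = 48*(476/9) = 7616/3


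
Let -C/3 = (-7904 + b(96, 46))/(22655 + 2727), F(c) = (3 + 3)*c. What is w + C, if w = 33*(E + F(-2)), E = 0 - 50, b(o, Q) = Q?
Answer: -25953999/12691 ≈ -2045.1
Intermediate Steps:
E = -50
F(c) = 6*c
C = 11787/12691 (C = -3*(-7904 + 46)/(22655 + 2727) = -(-23574)/25382 = -3*(-3929/12691) = 11787/12691 ≈ 0.92877)
w = -2046 (w = 33*(-50 + 6*(-2)) = 33*(-50 - 12) = 33*(-62) = -2046)
w + C = -2046 + 11787/12691 = -25953999/12691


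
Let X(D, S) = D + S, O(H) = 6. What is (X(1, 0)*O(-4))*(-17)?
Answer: -102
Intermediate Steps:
(X(1, 0)*O(-4))*(-17) = ((1 + 0)*6)*(-17) = (1*6)*(-17) = 6*(-17) = -102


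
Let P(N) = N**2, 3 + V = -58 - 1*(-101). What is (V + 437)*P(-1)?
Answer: 477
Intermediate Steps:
V = 40 (V = -3 + (-58 - 1*(-101)) = -3 + (-58 + 101) = -3 + 43 = 40)
(V + 437)*P(-1) = (40 + 437)*(-1)**2 = 477*1 = 477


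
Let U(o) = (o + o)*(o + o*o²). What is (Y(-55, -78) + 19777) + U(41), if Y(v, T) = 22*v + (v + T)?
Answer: 5673318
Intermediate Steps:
U(o) = 2*o*(o + o³) (U(o) = (2*o)*(o + o³) = 2*o*(o + o³))
Y(v, T) = T + 23*v (Y(v, T) = 22*v + (T + v) = T + 23*v)
(Y(-55, -78) + 19777) + U(41) = ((-78 + 23*(-55)) + 19777) + 2*41²*(1 + 41²) = ((-78 - 1265) + 19777) + 2*1681*(1 + 1681) = (-1343 + 19777) + 2*1681*1682 = 18434 + 5654884 = 5673318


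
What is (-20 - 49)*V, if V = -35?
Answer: 2415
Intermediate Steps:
(-20 - 49)*V = (-20 - 49)*(-35) = -69*(-35) = 2415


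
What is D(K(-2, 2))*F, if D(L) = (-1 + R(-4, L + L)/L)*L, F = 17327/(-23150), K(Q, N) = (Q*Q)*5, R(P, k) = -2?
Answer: 190597/11575 ≈ 16.466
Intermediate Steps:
K(Q, N) = 5*Q² (K(Q, N) = Q²*5 = 5*Q²)
F = -17327/23150 (F = 17327*(-1/23150) = -17327/23150 ≈ -0.74847)
D(L) = L*(-1 - 2/L) (D(L) = (-1 - 2/L)*L = L*(-1 - 2/L))
D(K(-2, 2))*F = (-2 - 5*(-2)²)*(-17327/23150) = (-2 - 5*4)*(-17327/23150) = (-2 - 1*20)*(-17327/23150) = (-2 - 20)*(-17327/23150) = -22*(-17327/23150) = 190597/11575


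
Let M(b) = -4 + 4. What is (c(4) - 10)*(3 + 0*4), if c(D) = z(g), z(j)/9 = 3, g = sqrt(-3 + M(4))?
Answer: 51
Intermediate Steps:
M(b) = 0
g = I*sqrt(3) (g = sqrt(-3 + 0) = sqrt(-3) = I*sqrt(3) ≈ 1.732*I)
z(j) = 27 (z(j) = 9*3 = 27)
c(D) = 27
(c(4) - 10)*(3 + 0*4) = (27 - 10)*(3 + 0*4) = 17*(3 + 0) = 17*3 = 51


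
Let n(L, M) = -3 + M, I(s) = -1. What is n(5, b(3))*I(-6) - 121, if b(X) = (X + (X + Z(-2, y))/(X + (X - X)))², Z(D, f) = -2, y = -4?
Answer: -1162/9 ≈ -129.11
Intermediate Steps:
b(X) = (X + (-2 + X)/X)² (b(X) = (X + (X - 2)/(X + (X - X)))² = (X + (-2 + X)/(X + 0))² = (X + (-2 + X)/X)²)
n(5, b(3))*I(-6) - 121 = (-3 + (-2 + 3 + 3²)²/3²)*(-1) - 121 = (-3 + (-2 + 3 + 9)²/9)*(-1) - 121 = (-3 + (⅑)*10²)*(-1) - 121 = (-3 + (⅑)*100)*(-1) - 121 = (-3 + 100/9)*(-1) - 121 = (73/9)*(-1) - 121 = -73/9 - 121 = -1162/9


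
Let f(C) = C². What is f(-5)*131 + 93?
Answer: 3368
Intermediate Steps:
f(-5)*131 + 93 = (-5)²*131 + 93 = 25*131 + 93 = 3275 + 93 = 3368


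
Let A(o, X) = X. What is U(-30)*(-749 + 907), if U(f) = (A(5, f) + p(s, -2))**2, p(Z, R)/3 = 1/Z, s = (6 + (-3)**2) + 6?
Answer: 6901598/49 ≈ 1.4085e+5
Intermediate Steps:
s = 21 (s = (6 + 9) + 6 = 15 + 6 = 21)
p(Z, R) = 3/Z
U(f) = (1/7 + f)**2 (U(f) = (f + 3/21)**2 = (f + 3*(1/21))**2 = (f + 1/7)**2 = (1/7 + f)**2)
U(-30)*(-749 + 907) = ((1 + 7*(-30))**2/49)*(-749 + 907) = ((1 - 210)**2/49)*158 = ((1/49)*(-209)**2)*158 = ((1/49)*43681)*158 = (43681/49)*158 = 6901598/49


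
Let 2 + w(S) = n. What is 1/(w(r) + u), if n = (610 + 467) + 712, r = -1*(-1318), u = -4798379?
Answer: -1/4796592 ≈ -2.0848e-7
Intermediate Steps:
r = 1318
n = 1789 (n = 1077 + 712 = 1789)
w(S) = 1787 (w(S) = -2 + 1789 = 1787)
1/(w(r) + u) = 1/(1787 - 4798379) = 1/(-4796592) = -1/4796592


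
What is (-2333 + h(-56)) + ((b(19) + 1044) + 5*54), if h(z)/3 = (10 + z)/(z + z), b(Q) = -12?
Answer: -57667/56 ≈ -1029.8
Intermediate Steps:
h(z) = 3*(10 + z)/(2*z) (h(z) = 3*((10 + z)/(z + z)) = 3*((10 + z)/((2*z))) = 3*((10 + z)*(1/(2*z))) = 3*((10 + z)/(2*z)) = 3*(10 + z)/(2*z))
(-2333 + h(-56)) + ((b(19) + 1044) + 5*54) = (-2333 + (3/2 + 15/(-56))) + ((-12 + 1044) + 5*54) = (-2333 + (3/2 + 15*(-1/56))) + (1032 + 270) = (-2333 + (3/2 - 15/56)) + 1302 = (-2333 + 69/56) + 1302 = -130579/56 + 1302 = -57667/56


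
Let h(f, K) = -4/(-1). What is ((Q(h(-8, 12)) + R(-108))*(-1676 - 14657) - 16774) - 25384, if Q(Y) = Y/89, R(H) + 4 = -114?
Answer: 167711772/89 ≈ 1.8844e+6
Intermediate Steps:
h(f, K) = 4 (h(f, K) = -4*(-1) = 4)
R(H) = -118 (R(H) = -4 - 114 = -118)
Q(Y) = Y/89 (Q(Y) = Y*(1/89) = Y/89)
((Q(h(-8, 12)) + R(-108))*(-1676 - 14657) - 16774) - 25384 = (((1/89)*4 - 118)*(-1676 - 14657) - 16774) - 25384 = ((4/89 - 118)*(-16333) - 16774) - 25384 = (-10498/89*(-16333) - 16774) - 25384 = (171463834/89 - 16774) - 25384 = 169970948/89 - 25384 = 167711772/89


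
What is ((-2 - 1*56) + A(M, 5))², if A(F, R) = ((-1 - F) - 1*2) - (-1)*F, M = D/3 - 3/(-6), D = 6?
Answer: 3721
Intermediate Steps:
M = 5/2 (M = 6/3 - 3/(-6) = 6*(⅓) - 3*(-⅙) = 2 + ½ = 5/2 ≈ 2.5000)
A(F, R) = -3 (A(F, R) = ((-1 - F) - 2) + F = (-3 - F) + F = -3)
((-2 - 1*56) + A(M, 5))² = ((-2 - 1*56) - 3)² = ((-2 - 56) - 3)² = (-58 - 3)² = (-61)² = 3721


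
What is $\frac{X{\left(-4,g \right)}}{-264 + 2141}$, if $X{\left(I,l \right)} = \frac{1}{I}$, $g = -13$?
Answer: $- \frac{1}{7508} \approx -0.00013319$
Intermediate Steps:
$\frac{X{\left(-4,g \right)}}{-264 + 2141} = \frac{1}{\left(-4\right) \left(-264 + 2141\right)} = - \frac{1}{4 \cdot 1877} = \left(- \frac{1}{4}\right) \frac{1}{1877} = - \frac{1}{7508}$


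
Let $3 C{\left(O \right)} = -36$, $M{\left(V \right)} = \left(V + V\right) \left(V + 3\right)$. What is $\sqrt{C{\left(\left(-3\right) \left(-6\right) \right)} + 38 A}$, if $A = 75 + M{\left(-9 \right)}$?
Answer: $\sqrt{6942} \approx 83.319$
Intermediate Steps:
$M{\left(V \right)} = 2 V \left(3 + V\right)$
$C{\left(O \right)} = -12$ ($C{\left(O \right)} = \frac{1}{3} \left(-36\right) = -12$)
$A = 183$ ($A = 75 + 2 \left(-9\right) \left(3 - 9\right) = 75 + 2 \left(-9\right) \left(-6\right) = 75 + 108 = 183$)
$\sqrt{C{\left(\left(-3\right) \left(-6\right) \right)} + 38 A} = \sqrt{-12 + 38 \cdot 183} = \sqrt{-12 + 6954} = \sqrt{6942}$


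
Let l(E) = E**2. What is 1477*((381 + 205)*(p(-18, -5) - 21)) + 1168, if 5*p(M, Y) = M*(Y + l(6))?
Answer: -573835246/5 ≈ -1.1477e+8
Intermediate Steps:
p(M, Y) = M*(36 + Y)/5 (p(M, Y) = (M*(Y + 6**2))/5 = (M*(Y + 36))/5 = (M*(36 + Y))/5 = M*(36 + Y)/5)
1477*((381 + 205)*(p(-18, -5) - 21)) + 1168 = 1477*((381 + 205)*((1/5)*(-18)*(36 - 5) - 21)) + 1168 = 1477*(586*((1/5)*(-18)*31 - 21)) + 1168 = 1477*(586*(-558/5 - 21)) + 1168 = 1477*(586*(-663/5)) + 1168 = 1477*(-388518/5) + 1168 = -573841086/5 + 1168 = -573835246/5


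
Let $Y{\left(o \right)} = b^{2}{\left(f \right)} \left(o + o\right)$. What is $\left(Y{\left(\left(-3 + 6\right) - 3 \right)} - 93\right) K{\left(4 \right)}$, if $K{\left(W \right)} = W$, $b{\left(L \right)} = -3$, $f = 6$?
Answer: $-372$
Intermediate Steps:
$Y{\left(o \right)} = 18 o$ ($Y{\left(o \right)} = \left(-3\right)^{2} \left(o + o\right) = 9 \cdot 2 o = 18 o$)
$\left(Y{\left(\left(-3 + 6\right) - 3 \right)} - 93\right) K{\left(4 \right)} = \left(18 \left(\left(-3 + 6\right) - 3\right) - 93\right) 4 = \left(18 \left(3 - 3\right) - 93\right) 4 = \left(18 \cdot 0 - 93\right) 4 = \left(0 - 93\right) 4 = \left(-93\right) 4 = -372$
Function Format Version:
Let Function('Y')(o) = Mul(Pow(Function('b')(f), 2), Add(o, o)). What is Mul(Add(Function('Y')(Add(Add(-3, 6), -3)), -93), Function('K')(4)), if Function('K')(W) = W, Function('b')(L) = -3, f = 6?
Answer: -372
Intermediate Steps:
Function('Y')(o) = Mul(18, o) (Function('Y')(o) = Mul(Pow(-3, 2), Add(o, o)) = Mul(9, Mul(2, o)) = Mul(18, o))
Mul(Add(Function('Y')(Add(Add(-3, 6), -3)), -93), Function('K')(4)) = Mul(Add(Mul(18, Add(Add(-3, 6), -3)), -93), 4) = Mul(Add(Mul(18, Add(3, -3)), -93), 4) = Mul(Add(Mul(18, 0), -93), 4) = Mul(Add(0, -93), 4) = Mul(-93, 4) = -372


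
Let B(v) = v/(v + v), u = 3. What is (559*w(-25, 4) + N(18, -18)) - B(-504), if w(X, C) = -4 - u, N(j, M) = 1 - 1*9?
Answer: -7843/2 ≈ -3921.5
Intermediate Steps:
N(j, M) = -8 (N(j, M) = 1 - 9 = -8)
w(X, C) = -7 (w(X, C) = -4 - 1*3 = -4 - 3 = -7)
B(v) = ½ (B(v) = v/((2*v)) = (1/(2*v))*v = ½)
(559*w(-25, 4) + N(18, -18)) - B(-504) = (559*(-7) - 8) - 1*½ = (-3913 - 8) - ½ = -3921 - ½ = -7843/2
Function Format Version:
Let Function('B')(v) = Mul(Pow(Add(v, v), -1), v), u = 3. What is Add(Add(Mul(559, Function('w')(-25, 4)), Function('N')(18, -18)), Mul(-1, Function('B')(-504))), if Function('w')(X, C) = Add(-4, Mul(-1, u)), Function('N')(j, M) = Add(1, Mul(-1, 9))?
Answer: Rational(-7843, 2) ≈ -3921.5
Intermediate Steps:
Function('N')(j, M) = -8 (Function('N')(j, M) = Add(1, -9) = -8)
Function('w')(X, C) = -7 (Function('w')(X, C) = Add(-4, Mul(-1, 3)) = Add(-4, -3) = -7)
Function('B')(v) = Rational(1, 2) (Function('B')(v) = Mul(Pow(Mul(2, v), -1), v) = Mul(Mul(Rational(1, 2), Pow(v, -1)), v) = Rational(1, 2))
Add(Add(Mul(559, Function('w')(-25, 4)), Function('N')(18, -18)), Mul(-1, Function('B')(-504))) = Add(Add(Mul(559, -7), -8), Mul(-1, Rational(1, 2))) = Add(Add(-3913, -8), Rational(-1, 2)) = Add(-3921, Rational(-1, 2)) = Rational(-7843, 2)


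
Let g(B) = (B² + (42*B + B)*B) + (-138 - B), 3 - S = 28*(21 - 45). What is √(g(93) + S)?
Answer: 10*√3810 ≈ 617.25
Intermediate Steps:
S = 675 (S = 3 - 28*(21 - 45) = 3 - 28*(-24) = 3 - 1*(-672) = 3 + 672 = 675)
g(B) = -138 - B + 44*B² (g(B) = (B² + (43*B)*B) + (-138 - B) = (B² + 43*B²) + (-138 - B) = 44*B² + (-138 - B) = -138 - B + 44*B²)
√(g(93) + S) = √((-138 - 1*93 + 44*93²) + 675) = √((-138 - 93 + 44*8649) + 675) = √((-138 - 93 + 380556) + 675) = √(380325 + 675) = √381000 = 10*√3810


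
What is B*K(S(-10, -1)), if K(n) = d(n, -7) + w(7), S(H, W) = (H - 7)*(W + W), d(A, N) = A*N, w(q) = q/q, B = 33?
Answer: -7821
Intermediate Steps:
w(q) = 1
S(H, W) = 2*W*(-7 + H) (S(H, W) = (-7 + H)*(2*W) = 2*W*(-7 + H))
K(n) = 1 - 7*n (K(n) = n*(-7) + 1 = -7*n + 1 = 1 - 7*n)
B*K(S(-10, -1)) = 33*(1 - 14*(-1)*(-7 - 10)) = 33*(1 - 14*(-1)*(-17)) = 33*(1 - 7*34) = 33*(1 - 238) = 33*(-237) = -7821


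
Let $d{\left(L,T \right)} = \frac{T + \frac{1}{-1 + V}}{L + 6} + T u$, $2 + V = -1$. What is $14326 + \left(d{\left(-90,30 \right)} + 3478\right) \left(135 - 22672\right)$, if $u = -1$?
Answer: $- \frac{3728892871}{48} \approx -7.7685 \cdot 10^{7}$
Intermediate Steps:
$V = -3$ ($V = -2 - 1 = -3$)
$d{\left(L,T \right)} = - T + \frac{- \frac{1}{4} + T}{6 + L}$ ($d{\left(L,T \right)} = \frac{T + \frac{1}{-1 - 3}}{L + 6} + T \left(-1\right) = \frac{T + \frac{1}{-4}}{6 + L} - T = \frac{T - \frac{1}{4}}{6 + L} - T = \frac{- \frac{1}{4} + T}{6 + L} - T = - T + \frac{- \frac{1}{4} + T}{6 + L}$)
$14326 + \left(d{\left(-90,30 \right)} + 3478\right) \left(135 - 22672\right) = 14326 + \left(\frac{- \frac{1}{4} - 150 - \left(-90\right) 30}{6 - 90} + 3478\right) \left(135 - 22672\right) = 14326 + \left(\frac{- \frac{1}{4} - 150 + 2700}{-84} + 3478\right) \left(-22537\right) = 14326 + \left(\left(- \frac{1}{84}\right) \frac{10199}{4} + 3478\right) \left(-22537\right) = 14326 + \left(- \frac{1457}{48} + 3478\right) \left(-22537\right) = 14326 + \frac{165487}{48} \left(-22537\right) = 14326 - \frac{3729580519}{48} = - \frac{3728892871}{48}$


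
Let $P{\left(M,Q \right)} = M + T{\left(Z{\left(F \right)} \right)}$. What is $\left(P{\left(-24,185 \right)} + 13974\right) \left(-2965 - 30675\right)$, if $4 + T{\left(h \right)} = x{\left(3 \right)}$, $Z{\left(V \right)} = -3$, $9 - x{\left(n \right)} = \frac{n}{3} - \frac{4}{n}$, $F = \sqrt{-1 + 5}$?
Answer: $- \frac{1408372240}{3} \approx -4.6946 \cdot 10^{8}$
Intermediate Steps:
$F = 2$ ($F = \sqrt{4} = 2$)
$x{\left(n \right)} = 9 + \frac{4}{n} - \frac{n}{3}$ ($x{\left(n \right)} = 9 - \left(\frac{n}{3} - \frac{4}{n}\right) = 9 - \left(- \frac{4}{n} + \frac{n}{3}\right) = 9 + \frac{4}{n} - \frac{n}{3}$)
$T{\left(h \right)} = \frac{16}{3}$ ($T{\left(h \right)} = -4 + \left(9 + \frac{4}{3} - 1\right) = -4 + \frac{28}{3} = \frac{16}{3}$)
$P{\left(M,Q \right)} = \frac{16}{3} + M$ ($P{\left(M,Q \right)} = M + \frac{16}{3} = \frac{16}{3} + M$)
$\left(P{\left(-24,185 \right)} + 13974\right) \left(-2965 - 30675\right) = \left(\left(\frac{16}{3} - 24\right) + 13974\right) \left(-2965 - 30675\right) = \left(- \frac{56}{3} + 13974\right) \left(-33640\right) = \frac{41866}{3} \left(-33640\right) = - \frac{1408372240}{3}$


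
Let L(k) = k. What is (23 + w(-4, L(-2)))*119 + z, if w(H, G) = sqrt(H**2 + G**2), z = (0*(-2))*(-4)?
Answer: 2737 + 238*sqrt(5) ≈ 3269.2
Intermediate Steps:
z = 0 (z = 0*(-4) = 0)
w(H, G) = sqrt(G**2 + H**2)
(23 + w(-4, L(-2)))*119 + z = (23 + sqrt((-2)**2 + (-4)**2))*119 + 0 = (23 + sqrt(4 + 16))*119 + 0 = (23 + sqrt(20))*119 + 0 = (23 + 2*sqrt(5))*119 + 0 = (2737 + 238*sqrt(5)) + 0 = 2737 + 238*sqrt(5)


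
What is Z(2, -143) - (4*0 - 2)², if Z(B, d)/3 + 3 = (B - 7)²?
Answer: 62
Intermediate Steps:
Z(B, d) = -9 + 3*(-7 + B)² (Z(B, d) = -9 + 3*(B - 7)² = -9 + 3*(-7 + B)²)
Z(2, -143) - (4*0 - 2)² = (-9 + 3*(-7 + 2)²) - (4*0 - 2)² = (-9 + 3*(-5)²) - (0 - 2)² = (-9 + 3*25) - 1*(-2)² = (-9 + 75) - 1*4 = 66 - 4 = 62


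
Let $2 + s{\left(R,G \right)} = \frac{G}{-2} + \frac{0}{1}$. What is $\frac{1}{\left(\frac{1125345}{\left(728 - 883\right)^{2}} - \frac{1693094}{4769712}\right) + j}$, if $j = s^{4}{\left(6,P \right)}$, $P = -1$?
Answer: $\frac{22918466160}{1181403728393} \approx 0.019399$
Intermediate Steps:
$s{\left(R,G \right)} = -2 - \frac{G}{2}$ ($s{\left(R,G \right)} = -2 + \left(\frac{G}{-2} + \frac{0}{1}\right) = -2 + \left(G \left(- \frac{1}{2}\right) + 0 \cdot 1\right) = -2 + \left(- \frac{G}{2} + 0\right) = -2 - \frac{G}{2}$)
$j = \frac{81}{16}$ ($j = \left(-2 - - \frac{1}{2}\right)^{4} = \left(-2 + \frac{1}{2}\right)^{4} = \left(- \frac{3}{2}\right)^{4} = \frac{81}{16} \approx 5.0625$)
$\frac{1}{\left(\frac{1125345}{\left(728 - 883\right)^{2}} - \frac{1693094}{4769712}\right) + j} = \frac{1}{\left(\frac{1125345}{\left(728 - 883\right)^{2}} - \frac{1693094}{4769712}\right) + \frac{81}{16}} = \frac{1}{\left(\frac{1125345}{\left(-155\right)^{2}} - \frac{846547}{2384856}\right) + \frac{81}{16}} = \frac{1}{\left(\frac{1125345}{24025} - \frac{846547}{2384856}\right) + \frac{81}{16}} = \frac{1}{\left(1125345 \cdot \frac{1}{24025} - \frac{846547}{2384856}\right) + \frac{81}{16}} = \frac{1}{\left(\frac{225069}{4805} - \frac{846547}{2384856}\right) + \frac{81}{16}} = \frac{1}{\frac{532689496729}{11459233080} + \frac{81}{16}} = \frac{1}{\frac{1181403728393}{22918466160}} = \frac{22918466160}{1181403728393}$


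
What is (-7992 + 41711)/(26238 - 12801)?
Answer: 33719/13437 ≈ 2.5094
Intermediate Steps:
(-7992 + 41711)/(26238 - 12801) = 33719/13437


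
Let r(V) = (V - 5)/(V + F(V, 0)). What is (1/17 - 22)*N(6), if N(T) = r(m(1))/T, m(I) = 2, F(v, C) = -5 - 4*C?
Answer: -373/102 ≈ -3.6569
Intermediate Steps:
r(V) = 1 (r(V) = (V - 5)/(V + (-5 - 4*0)) = (-5 + V)/(V + (-5 + 0)) = (-5 + V)/(V - 5) = (-5 + V)/(-5 + V) = 1)
N(T) = 1/T
(1/17 - 22)*N(6) = (1/17 - 22)/6 = (1/17 - 22)*(⅙) = -373/17*⅙ = -373/102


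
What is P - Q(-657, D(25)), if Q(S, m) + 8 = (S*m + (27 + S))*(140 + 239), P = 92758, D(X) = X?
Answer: 6556611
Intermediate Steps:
Q(S, m) = 10225 + 379*S + 379*S*m (Q(S, m) = -8 + (S*m + (27 + S))*(140 + 239) = -8 + (27 + S + S*m)*379 = -8 + (10233 + 379*S + 379*S*m) = 10225 + 379*S + 379*S*m)
P - Q(-657, D(25)) = 92758 - (10225 + 379*(-657) + 379*(-657)*25) = 92758 - (10225 - 249003 - 6225075) = 92758 - 1*(-6463853) = 92758 + 6463853 = 6556611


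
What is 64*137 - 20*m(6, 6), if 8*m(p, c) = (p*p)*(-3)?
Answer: 9038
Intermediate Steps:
m(p, c) = -3*p²/8 (m(p, c) = ((p*p)*(-3))/8 = (p²*(-3))/8 = (-3*p²)/8 = -3*p²/8)
64*137 - 20*m(6, 6) = 64*137 - (-15)*6²/2 = 8768 - (-15)*36/2 = 8768 - 20*(-27/2) = 8768 + 270 = 9038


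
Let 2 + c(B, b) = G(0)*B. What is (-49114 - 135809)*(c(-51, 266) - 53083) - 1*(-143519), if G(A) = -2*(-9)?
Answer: 9986540288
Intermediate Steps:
G(A) = 18
c(B, b) = -2 + 18*B
(-49114 - 135809)*(c(-51, 266) - 53083) - 1*(-143519) = (-49114 - 135809)*((-2 + 18*(-51)) - 53083) - 1*(-143519) = -184923*((-2 - 918) - 53083) + 143519 = -184923*(-920 - 53083) + 143519 = -184923*(-54003) + 143519 = 9986396769 + 143519 = 9986540288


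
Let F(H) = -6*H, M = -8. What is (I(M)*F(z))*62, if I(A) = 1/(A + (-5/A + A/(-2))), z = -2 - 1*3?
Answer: -4960/9 ≈ -551.11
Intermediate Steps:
z = -5 (z = -2 - 3 = -5)
I(A) = 1/(A/2 - 5/A) (I(A) = 1/(A + (-5/A + A*(-½))) = 1/(A + (-5/A - A/2)) = 1/(A/2 - 5/A))
(I(M)*F(z))*62 = ((2*(-8)/(-10 + (-8)²))*(-6*(-5)))*62 = ((2*(-8)/(-10 + 64))*30)*62 = ((2*(-8)/54)*30)*62 = ((2*(-8)*(1/54))*30)*62 = -8/27*30*62 = -80/9*62 = -4960/9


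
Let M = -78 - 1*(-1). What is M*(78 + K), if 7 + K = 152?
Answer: -17171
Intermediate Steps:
K = 145 (K = -7 + 152 = 145)
M = -77 (M = -78 + 1 = -77)
M*(78 + K) = -77*(78 + 145) = -77*223 = -17171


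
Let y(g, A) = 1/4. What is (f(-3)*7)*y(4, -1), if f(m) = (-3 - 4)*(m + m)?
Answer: 147/2 ≈ 73.500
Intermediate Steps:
f(m) = -14*m
y(g, A) = ¼
(f(-3)*7)*y(4, -1) = (-14*(-3)*7)*(¼) = (42*7)*(¼) = 294*(¼) = 147/2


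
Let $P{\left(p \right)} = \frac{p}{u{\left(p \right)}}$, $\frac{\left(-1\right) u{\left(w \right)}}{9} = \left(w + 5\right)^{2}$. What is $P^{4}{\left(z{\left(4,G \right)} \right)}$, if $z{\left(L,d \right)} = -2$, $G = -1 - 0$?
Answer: $\frac{16}{43046721} \approx 3.7169 \cdot 10^{-7}$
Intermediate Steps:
$G = -1$ ($G = -1 + 0 = -1$)
$u{\left(w \right)} = - 9 \left(5 + w\right)^{2}$ ($u{\left(w \right)} = - 9 \left(w + 5\right)^{2} = - 9 \left(5 + w\right)^{2}$)
$P{\left(p \right)} = - \frac{p}{9 \left(5 + p\right)^{2}}$ ($P{\left(p \right)} = \frac{p}{\left(-9\right) \left(5 + p\right)^{2}} = p \left(- \frac{1}{9 \left(5 + p\right)^{2}}\right) = - \frac{p}{9 \left(5 + p\right)^{2}}$)
$P^{4}{\left(z{\left(4,G \right)} \right)} = \left(\left(- \frac{1}{9}\right) \left(-2\right) \frac{1}{\left(5 - 2\right)^{2}}\right)^{4} = \left(\left(- \frac{1}{9}\right) \left(-2\right) \frac{1}{9}\right)^{4} = \left(\frac{2}{81}\right)^{4} = \frac{16}{43046721}$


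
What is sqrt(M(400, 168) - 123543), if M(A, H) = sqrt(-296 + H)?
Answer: sqrt(-123543 + 8*I*sqrt(2)) ≈ 0.016 + 351.49*I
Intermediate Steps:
sqrt(M(400, 168) - 123543) = sqrt(sqrt(-296 + 168) - 123543) = sqrt(sqrt(-128) - 123543) = sqrt(8*I*sqrt(2) - 123543) = sqrt(-123543 + 8*I*sqrt(2))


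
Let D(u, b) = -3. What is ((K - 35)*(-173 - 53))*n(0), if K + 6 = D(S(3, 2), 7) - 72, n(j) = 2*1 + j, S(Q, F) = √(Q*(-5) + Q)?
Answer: 52432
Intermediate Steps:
S(Q, F) = 2*√(-Q) (S(Q, F) = √(-5*Q + Q) = √(-4*Q) = 2*√(-Q))
n(j) = 2 + j
K = -81 (K = -6 + (-3 - 72) = -6 - 75 = -81)
((K - 35)*(-173 - 53))*n(0) = ((-81 - 35)*(-173 - 53))*(2 + 0) = -116*(-226)*2 = 26216*2 = 52432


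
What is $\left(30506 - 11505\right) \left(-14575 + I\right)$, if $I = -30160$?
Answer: $-850009735$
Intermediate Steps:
$\left(30506 - 11505\right) \left(-14575 + I\right) = \left(30506 - 11505\right) \left(-14575 - 30160\right) = 19001 \left(-44735\right) = -850009735$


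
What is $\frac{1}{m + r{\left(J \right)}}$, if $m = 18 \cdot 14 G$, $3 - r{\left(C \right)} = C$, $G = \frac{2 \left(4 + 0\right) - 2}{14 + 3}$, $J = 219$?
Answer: $- \frac{17}{2160} \approx -0.0078704$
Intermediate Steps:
$G = \frac{6}{17}$ ($G = \frac{2 \cdot 4 - 2}{17} = \left(8 - 2\right) \frac{1}{17} = 6 \cdot \frac{1}{17} = \frac{6}{17} \approx 0.35294$)
$r{\left(C \right)} = 3 - C$
$m = \frac{1512}{17}$ ($m = 18 \cdot 14 \cdot \frac{6}{17} = 252 \cdot \frac{6}{17} = \frac{1512}{17} \approx 88.941$)
$\frac{1}{m + r{\left(J \right)}} = \frac{1}{\frac{1512}{17} + \left(3 - 219\right)} = \frac{1}{\frac{1512}{17} - 216} = \frac{1}{- \frac{2160}{17}} = - \frac{17}{2160}$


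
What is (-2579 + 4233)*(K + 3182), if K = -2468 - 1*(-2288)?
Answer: 4965308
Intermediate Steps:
K = -180 (K = -2468 + 2288 = -180)
(-2579 + 4233)*(K + 3182) = (-2579 + 4233)*(-180 + 3182) = 1654*3002 = 4965308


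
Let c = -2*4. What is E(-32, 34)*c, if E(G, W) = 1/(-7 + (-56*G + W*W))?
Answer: -8/2941 ≈ -0.0027202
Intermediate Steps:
E(G, W) = 1/(-7 + W² - 56*G) (E(G, W) = 1/(-7 + (-56*G + W²)) = 1/(-7 + (W² - 56*G)) = 1/(-7 + W² - 56*G))
c = -8
E(-32, 34)*c = -1/(7 - 1*34² + 56*(-32))*(-8) = -1/(7 - 1*1156 - 1792)*(-8) = -1/(7 - 1156 - 1792)*(-8) = -1/(-2941)*(-8) = -1*(-1/2941)*(-8) = (1/2941)*(-8) = -8/2941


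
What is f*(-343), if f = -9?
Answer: 3087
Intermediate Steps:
f*(-343) = -9*(-343) = 3087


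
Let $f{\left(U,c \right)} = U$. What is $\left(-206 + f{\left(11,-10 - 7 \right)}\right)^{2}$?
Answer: $38025$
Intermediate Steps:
$\left(-206 + f{\left(11,-10 - 7 \right)}\right)^{2} = \left(-206 + 11\right)^{2} = \left(-195\right)^{2} = 38025$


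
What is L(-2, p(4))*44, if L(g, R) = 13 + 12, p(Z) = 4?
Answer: 1100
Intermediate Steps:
L(g, R) = 25
L(-2, p(4))*44 = 25*44 = 1100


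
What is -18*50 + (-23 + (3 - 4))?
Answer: -924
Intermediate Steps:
-18*50 + (-23 + (3 - 4)) = -900 + (-23 - 1) = -900 - 24 = -924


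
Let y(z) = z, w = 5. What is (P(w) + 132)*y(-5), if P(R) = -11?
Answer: -605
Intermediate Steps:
(P(w) + 132)*y(-5) = (-11 + 132)*(-5) = 121*(-5) = -605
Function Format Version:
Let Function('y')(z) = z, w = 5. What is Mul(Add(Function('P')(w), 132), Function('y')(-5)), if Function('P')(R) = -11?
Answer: -605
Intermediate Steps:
Mul(Add(Function('P')(w), 132), Function('y')(-5)) = Mul(Add(-11, 132), -5) = Mul(121, -5) = -605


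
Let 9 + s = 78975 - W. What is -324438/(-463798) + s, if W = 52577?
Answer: 6119744930/231899 ≈ 26390.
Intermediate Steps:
s = 26389 (s = -9 + (78975 - 1*52577) = -9 + (78975 - 52577) = -9 + 26398 = 26389)
-324438/(-463798) + s = -324438/(-463798) + 26389 = -324438*(-1/463798) + 26389 = 162219/231899 + 26389 = 6119744930/231899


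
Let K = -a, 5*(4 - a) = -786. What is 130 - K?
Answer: 1456/5 ≈ 291.20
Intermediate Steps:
a = 806/5 (a = 4 - ⅕*(-786) = 4 + 786/5 = 806/5 ≈ 161.20)
K = -806/5 (K = -1*806/5 = -806/5 ≈ -161.20)
130 - K = 130 - 1*(-806/5) = 130 + 806/5 = 1456/5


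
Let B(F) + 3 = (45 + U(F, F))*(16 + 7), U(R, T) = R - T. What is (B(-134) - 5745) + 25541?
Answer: 20828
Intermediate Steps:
B(F) = 1032 (B(F) = -3 + (45 + (F - F))*(16 + 7) = -3 + (45 + 0)*23 = -3 + 45*23 = -3 + 1035 = 1032)
(B(-134) - 5745) + 25541 = (1032 - 5745) + 25541 = -4713 + 25541 = 20828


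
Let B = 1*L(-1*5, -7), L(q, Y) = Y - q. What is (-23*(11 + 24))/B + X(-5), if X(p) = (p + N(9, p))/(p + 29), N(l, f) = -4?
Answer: 3217/8 ≈ 402.13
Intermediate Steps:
X(p) = (-4 + p)/(29 + p) (X(p) = (p - 4)/(p + 29) = (-4 + p)/(29 + p))
B = -2 (B = 1*(-7 - (-1)*5) = 1*(-7 - 1*(-5)) = 1*(-7 + 5) = 1*(-2) = -2)
(-23*(11 + 24))/B + X(-5) = -23*(11 + 24)/(-2) + (-4 - 5)/(29 - 5) = -23*35*(-½) - 9/24 = -805*(-½) + (1/24)*(-9) = 805/2 - 3/8 = 3217/8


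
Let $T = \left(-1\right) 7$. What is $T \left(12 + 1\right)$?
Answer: $-91$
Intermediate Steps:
$T = -7$
$T \left(12 + 1\right) = - 7 \left(12 + 1\right) = \left(-7\right) 13 = -91$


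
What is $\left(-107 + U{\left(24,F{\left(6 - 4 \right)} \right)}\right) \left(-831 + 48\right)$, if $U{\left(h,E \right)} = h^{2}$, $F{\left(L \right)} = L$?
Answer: $-367227$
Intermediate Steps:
$\left(-107 + U{\left(24,F{\left(6 - 4 \right)} \right)}\right) \left(-831 + 48\right) = \left(-107 + 24^{2}\right) \left(-831 + 48\right) = \left(-107 + 576\right) \left(-783\right) = 469 \left(-783\right) = -367227$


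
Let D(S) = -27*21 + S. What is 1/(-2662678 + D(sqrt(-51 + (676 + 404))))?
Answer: -2663245/7092873928996 - 7*sqrt(21)/7092873928996 ≈ -3.7549e-7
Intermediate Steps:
D(S) = -567 + S
1/(-2662678 + D(sqrt(-51 + (676 + 404)))) = 1/(-2662678 + (-567 + sqrt(-51 + (676 + 404)))) = 1/(-2662678 + (-567 + sqrt(-51 + 1080))) = 1/(-2662678 + (-567 + sqrt(1029))) = 1/(-2662678 + (-567 + 7*sqrt(21))) = 1/(-2663245 + 7*sqrt(21))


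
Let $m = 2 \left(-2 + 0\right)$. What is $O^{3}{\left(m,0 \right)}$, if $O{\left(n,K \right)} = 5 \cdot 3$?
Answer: $3375$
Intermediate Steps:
$m = -4$ ($m = 2 \left(-2\right) = -4$)
$O{\left(n,K \right)} = 15$
$O^{3}{\left(m,0 \right)} = 15^{3} = 3375$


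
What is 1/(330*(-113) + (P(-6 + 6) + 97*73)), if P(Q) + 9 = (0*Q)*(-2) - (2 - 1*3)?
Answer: -1/30217 ≈ -3.3094e-5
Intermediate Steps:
P(Q) = -8 (P(Q) = -9 + ((0*Q)*(-2) - (2 - 1*3)) = -9 + (0*(-2) - (2 - 3)) = -9 + (0 - 1*(-1)) = -9 + (0 + 1) = -9 + 1 = -8)
1/(330*(-113) + (P(-6 + 6) + 97*73)) = 1/(330*(-113) + (-8 + 97*73)) = 1/(-37290 + (-8 + 7081)) = 1/(-37290 + 7073) = 1/(-30217) = -1/30217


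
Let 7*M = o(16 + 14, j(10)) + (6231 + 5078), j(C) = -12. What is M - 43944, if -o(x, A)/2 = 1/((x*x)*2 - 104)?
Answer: -251261553/5936 ≈ -42328.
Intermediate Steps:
o(x, A) = -2/(-104 + 2*x**2) (o(x, A) = -2/((x*x)*2 - 104) = -2/(x**2*2 - 104) = -2/(2*x**2 - 104) = -2/(-104 + 2*x**2))
M = 9590031/5936 (M = (-1/(-52 + (16 + 14)**2) + (6231 + 5078))/7 = (-1/(-52 + 30**2) + 11309)/7 = (-1/(-52 + 900) + 11309)/7 = (-1/848 + 11309)/7 = (1/7)*(9590031/848) = 9590031/5936 ≈ 1615.6)
M - 43944 = 9590031/5936 - 43944 = -251261553/5936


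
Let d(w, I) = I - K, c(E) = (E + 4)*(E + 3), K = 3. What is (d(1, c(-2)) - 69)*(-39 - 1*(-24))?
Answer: 1050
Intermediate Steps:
c(E) = (3 + E)*(4 + E) (c(E) = (4 + E)*(3 + E) = (3 + E)*(4 + E))
d(w, I) = -3 + I (d(w, I) = I - 1*3 = I - 3 = -3 + I)
(d(1, c(-2)) - 69)*(-39 - 1*(-24)) = ((-3 + (12 + (-2)² + 7*(-2))) - 69)*(-39 - 1*(-24)) = ((-3 + (12 + 4 - 14)) - 69)*(-39 + 24) = ((-3 + 2) - 69)*(-15) = (-1 - 69)*(-15) = -70*(-15) = 1050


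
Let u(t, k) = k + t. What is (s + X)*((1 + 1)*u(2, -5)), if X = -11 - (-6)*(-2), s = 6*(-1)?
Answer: 174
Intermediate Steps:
s = -6
X = -23 (X = -11 - 1*12 = -11 - 12 = -23)
(s + X)*((1 + 1)*u(2, -5)) = (-6 - 23)*((1 + 1)*(-5 + 2)) = -58*(-3) = -29*(-6) = 174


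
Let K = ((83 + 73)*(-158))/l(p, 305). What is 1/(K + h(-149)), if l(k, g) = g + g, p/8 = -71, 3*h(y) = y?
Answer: -915/82417 ≈ -0.011102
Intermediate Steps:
h(y) = y/3
p = -568 (p = 8*(-71) = -568)
l(k, g) = 2*g
K = -12324/305 (K = ((83 + 73)*(-158))/((2*305)) = (156*(-158))/610 = -24648*1/610 = -12324/305 ≈ -40.407)
1/(K + h(-149)) = 1/(-12324/305 + (⅓)*(-149)) = 1/(-12324/305 - 149/3) = 1/(-82417/915) = -915/82417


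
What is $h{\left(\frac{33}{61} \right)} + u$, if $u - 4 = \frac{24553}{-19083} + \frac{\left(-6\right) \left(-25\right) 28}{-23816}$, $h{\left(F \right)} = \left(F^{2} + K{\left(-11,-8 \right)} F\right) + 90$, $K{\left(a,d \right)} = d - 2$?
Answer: $\frac{18479708889527}{211390348611} \approx 87.42$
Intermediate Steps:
$K{\left(a,d \right)} = -2 + d$ ($K{\left(a,d \right)} = d - 2 = -2 + d$)
$h{\left(F \right)} = 90 + F^{2} - 10 F$ ($h{\left(F \right)} = \left(F^{2} + \left(-2 - 8\right) F\right) + 90 = \left(F^{2} - 10 F\right) + 90 = 90 + F^{2} - 10 F$)
$u = \frac{144127508}{56810091}$ ($u = 4 + \left(\frac{24553}{-19083} + \frac{\left(-6\right) \left(-25\right) 28}{-23816}\right) = 4 + \left(24553 \left(- \frac{1}{19083}\right) + 150 \cdot 28 \left(- \frac{1}{23816}\right)\right) = 4 + \left(- \frac{24553}{19083} + 4200 \left(- \frac{1}{23816}\right)\right) = 4 - \frac{83112856}{56810091} = \frac{144127508}{56810091} \approx 2.537$)
$h{\left(\frac{33}{61} \right)} + u = \left(90 + \left(\frac{33}{61}\right)^{2} - 10 \cdot \frac{33}{61}\right) + \frac{144127508}{56810091} = \left(90 + \left(33 \cdot \frac{1}{61}\right)^{2} - 10 \cdot 33 \cdot \frac{1}{61}\right) + \frac{144127508}{56810091} = \left(90 + \left(\frac{33}{61}\right)^{2} - \frac{330}{61}\right) + \frac{144127508}{56810091} = \left(90 + \frac{1089}{3721} - \frac{330}{61}\right) + \frac{144127508}{56810091} = \frac{315849}{3721} + \frac{144127508}{56810091} = \frac{18479708889527}{211390348611}$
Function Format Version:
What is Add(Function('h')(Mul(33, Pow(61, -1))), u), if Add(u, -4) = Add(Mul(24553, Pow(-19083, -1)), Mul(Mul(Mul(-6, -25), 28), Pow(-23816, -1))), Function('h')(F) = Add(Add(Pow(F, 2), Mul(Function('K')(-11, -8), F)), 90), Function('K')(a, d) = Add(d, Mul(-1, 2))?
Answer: Rational(18479708889527, 211390348611) ≈ 87.420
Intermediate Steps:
Function('K')(a, d) = Add(-2, d) (Function('K')(a, d) = Add(d, -2) = Add(-2, d))
Function('h')(F) = Add(90, Pow(F, 2), Mul(-10, F)) (Function('h')(F) = Add(Add(Pow(F, 2), Mul(Add(-2, -8), F)), 90) = Add(Add(Pow(F, 2), Mul(-10, F)), 90) = Add(90, Pow(F, 2), Mul(-10, F)))
u = Rational(144127508, 56810091) (u = Add(4, Add(Mul(24553, Pow(-19083, -1)), Mul(Mul(Mul(-6, -25), 28), Pow(-23816, -1)))) = Add(4, Add(Mul(24553, Rational(-1, 19083)), Mul(Mul(150, 28), Rational(-1, 23816)))) = Add(4, Add(Rational(-24553, 19083), Mul(4200, Rational(-1, 23816)))) = Add(4, Add(Rational(-24553, 19083), Rational(-525, 2977))) = Add(4, Rational(-83112856, 56810091)) = Rational(144127508, 56810091) ≈ 2.5370)
Add(Function('h')(Mul(33, Pow(61, -1))), u) = Add(Add(90, Pow(Mul(33, Pow(61, -1)), 2), Mul(-10, Mul(33, Pow(61, -1)))), Rational(144127508, 56810091)) = Add(Add(90, Pow(Mul(33, Rational(1, 61)), 2), Mul(-10, Mul(33, Rational(1, 61)))), Rational(144127508, 56810091)) = Add(Add(90, Pow(Rational(33, 61), 2), Mul(-10, Rational(33, 61))), Rational(144127508, 56810091)) = Add(Add(90, Rational(1089, 3721), Rational(-330, 61)), Rational(144127508, 56810091)) = Add(Rational(315849, 3721), Rational(144127508, 56810091)) = Rational(18479708889527, 211390348611)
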